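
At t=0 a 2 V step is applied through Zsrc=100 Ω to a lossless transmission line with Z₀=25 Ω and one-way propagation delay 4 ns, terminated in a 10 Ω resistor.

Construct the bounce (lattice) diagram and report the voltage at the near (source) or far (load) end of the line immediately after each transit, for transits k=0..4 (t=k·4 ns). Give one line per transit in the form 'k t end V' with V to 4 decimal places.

Γ_L=-0.428571, Γ_S=0.600000; launch V₁=2·25/125=0.400000
k=0 src: V=0.4000
k=1 load: inc=0.400000, refl=0.400000·-0.428571=-0.1714; V=0.000000+0.400000+-0.171429=0.2286
k=2 src: inc=-0.171429, refl=-0.171429·0.600000=-0.1029; V=0.400000+-0.171429+-0.102857=0.1257
k=3 load: inc=-0.102857, refl=-0.102857·-0.428571=0.0441; V=0.228571+-0.102857+0.044082=0.1698
k=4 src: inc=0.044082, refl=0.044082·0.600000=0.0264; V=0.125714+0.044082+0.026449=0.1962

0 0 source 0.4000
1 4 load 0.2286
2 8 source 0.1257
3 12 load 0.1698
4 16 source 0.1962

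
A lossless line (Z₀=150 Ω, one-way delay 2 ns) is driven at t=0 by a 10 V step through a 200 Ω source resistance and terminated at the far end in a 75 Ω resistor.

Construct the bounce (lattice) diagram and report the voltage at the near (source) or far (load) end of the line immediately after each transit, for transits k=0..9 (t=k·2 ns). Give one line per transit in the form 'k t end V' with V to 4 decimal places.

0 0 source 4.2857
1 2 load 2.8571
2 4 source 2.6531
3 6 load 2.7211
4 8 source 2.7308
5 10 load 2.7276
6 12 source 2.7271
7 14 load 2.7273
8 16 source 2.7273
9 18 load 2.7273

Γ_L=-0.333333, Γ_S=0.142857; launch V₁=10·150/350=4.285714
k=0 src: V=4.2857
k=1 load: inc=4.285714, refl=4.285714·-0.333333=-1.4286; V=0.000000+4.285714+-1.428571=2.8571
k=2 src: inc=-1.428571, refl=-1.428571·0.142857=-0.2041; V=4.285714+-1.428571+-0.204082=2.6531
k=3 load: inc=-0.204082, refl=-0.204082·-0.333333=0.0680; V=2.857143+-0.204082+0.068027=2.7211
k=4 src: inc=0.068027, refl=0.068027·0.142857=0.0097; V=2.653061+0.068027+0.009718=2.7308
k=5 load: inc=0.009718, refl=0.009718·-0.333333=-0.0032; V=2.721088+0.009718+-0.003239=2.7276
k=6 src: inc=-0.003239, refl=-0.003239·0.142857=-0.0005; V=2.730807+-0.003239+-0.000463=2.7271
k=7 load: inc=-0.000463, refl=-0.000463·-0.333333=0.0002; V=2.727567+-0.000463+0.000154=2.7273
k=8 src: inc=0.000154, refl=0.000154·0.142857=0.0000; V=2.727104+0.000154+0.000022=2.7273
k=9 load: inc=0.000022, refl=0.000022·-0.333333=-0.0000; V=2.727259+0.000022+-0.000007=2.7273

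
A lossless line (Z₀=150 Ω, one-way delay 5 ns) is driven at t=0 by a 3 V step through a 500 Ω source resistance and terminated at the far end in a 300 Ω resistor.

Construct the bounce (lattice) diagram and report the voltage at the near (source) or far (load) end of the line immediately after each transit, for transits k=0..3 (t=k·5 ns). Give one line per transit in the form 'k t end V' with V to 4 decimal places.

0 0 source 0.6923
1 5 load 0.9231
2 10 source 1.0473
3 15 load 1.0888

Γ_L=0.333333, Γ_S=0.538462; launch V₁=3·150/650=0.692308
k=0 src: V=0.6923
k=1 load: inc=0.692308, refl=0.692308·0.333333=0.2308; V=0.000000+0.692308+0.230769=0.9231
k=2 src: inc=0.230769, refl=0.230769·0.538462=0.1243; V=0.692308+0.230769+0.124260=1.0473
k=3 load: inc=0.124260, refl=0.124260·0.333333=0.0414; V=0.923077+0.124260+0.041420=1.0888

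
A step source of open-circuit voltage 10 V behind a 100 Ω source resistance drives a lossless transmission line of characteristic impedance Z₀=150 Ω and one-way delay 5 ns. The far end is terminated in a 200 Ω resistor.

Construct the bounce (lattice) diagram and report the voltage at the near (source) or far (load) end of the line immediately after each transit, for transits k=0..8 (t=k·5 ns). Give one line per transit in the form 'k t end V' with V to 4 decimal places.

0 0 source 6.0000
1 5 load 6.8571
2 10 source 6.6857
3 15 load 6.6612
4 20 source 6.6661
5 25 load 6.6668
6 30 source 6.6667
7 35 load 6.6667
8 40 source 6.6667

Γ_L=0.142857, Γ_S=-0.200000; launch V₁=10·150/250=6.000000
k=0 src: V=6.0000
k=1 load: inc=6.000000, refl=6.000000·0.142857=0.8571; V=0.000000+6.000000+0.857143=6.8571
k=2 src: inc=0.857143, refl=0.857143·-0.200000=-0.1714; V=6.000000+0.857143+-0.171429=6.6857
k=3 load: inc=-0.171429, refl=-0.171429·0.142857=-0.0245; V=6.857143+-0.171429+-0.024490=6.6612
k=4 src: inc=-0.024490, refl=-0.024490·-0.200000=0.0049; V=6.685714+-0.024490+0.004898=6.6661
k=5 load: inc=0.004898, refl=0.004898·0.142857=0.0007; V=6.661224+0.004898+0.000700=6.6668
k=6 src: inc=0.000700, refl=0.000700·-0.200000=-0.0001; V=6.666122+0.000700+-0.000140=6.6667
k=7 load: inc=-0.000140, refl=-0.000140·0.142857=-0.0000; V=6.666822+-0.000140+-0.000020=6.6667
k=8 src: inc=-0.000020, refl=-0.000020·-0.200000=0.0000; V=6.666682+-0.000020+0.000004=6.6667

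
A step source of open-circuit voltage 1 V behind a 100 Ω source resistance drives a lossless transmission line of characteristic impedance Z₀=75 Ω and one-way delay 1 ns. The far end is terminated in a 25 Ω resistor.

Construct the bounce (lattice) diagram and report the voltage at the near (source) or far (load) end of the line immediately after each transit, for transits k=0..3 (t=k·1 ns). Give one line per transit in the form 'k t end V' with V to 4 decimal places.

Γ_L=-0.500000, Γ_S=0.142857; launch V₁=1·75/175=0.428571
k=0 src: V=0.4286
k=1 load: inc=0.428571, refl=0.428571·-0.500000=-0.2143; V=0.000000+0.428571+-0.214286=0.2143
k=2 src: inc=-0.214286, refl=-0.214286·0.142857=-0.0306; V=0.428571+-0.214286+-0.030612=0.1837
k=3 load: inc=-0.030612, refl=-0.030612·-0.500000=0.0153; V=0.214286+-0.030612+0.015306=0.1990

0 0 source 0.4286
1 1 load 0.2143
2 2 source 0.1837
3 3 load 0.1990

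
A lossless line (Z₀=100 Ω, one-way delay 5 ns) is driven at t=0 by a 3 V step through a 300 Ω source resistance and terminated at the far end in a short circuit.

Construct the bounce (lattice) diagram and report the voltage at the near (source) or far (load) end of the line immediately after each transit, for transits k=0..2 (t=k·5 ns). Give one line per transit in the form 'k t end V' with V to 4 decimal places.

0 0 source 0.7500
1 5 load 0.0000
2 10 source -0.3750

Γ_L=-1.000000, Γ_S=0.500000; launch V₁=3·100/400=0.750000
k=0 src: V=0.7500
k=1 load: inc=0.750000, refl=0.750000·-1.000000=-0.7500; V=0.000000+0.750000+-0.750000=0.0000
k=2 src: inc=-0.750000, refl=-0.750000·0.500000=-0.3750; V=0.750000+-0.750000+-0.375000=-0.3750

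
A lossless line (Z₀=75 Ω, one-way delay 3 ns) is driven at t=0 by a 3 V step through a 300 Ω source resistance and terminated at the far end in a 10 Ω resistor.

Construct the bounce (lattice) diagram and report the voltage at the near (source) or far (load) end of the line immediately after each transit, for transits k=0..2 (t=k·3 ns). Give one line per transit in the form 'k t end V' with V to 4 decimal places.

0 0 source 0.6000
1 3 load 0.1412
2 6 source -0.1341

Γ_L=-0.764706, Γ_S=0.600000; launch V₁=3·75/375=0.600000
k=0 src: V=0.6000
k=1 load: inc=0.600000, refl=0.600000·-0.764706=-0.4588; V=0.000000+0.600000+-0.458824=0.1412
k=2 src: inc=-0.458824, refl=-0.458824·0.600000=-0.2753; V=0.600000+-0.458824+-0.275294=-0.1341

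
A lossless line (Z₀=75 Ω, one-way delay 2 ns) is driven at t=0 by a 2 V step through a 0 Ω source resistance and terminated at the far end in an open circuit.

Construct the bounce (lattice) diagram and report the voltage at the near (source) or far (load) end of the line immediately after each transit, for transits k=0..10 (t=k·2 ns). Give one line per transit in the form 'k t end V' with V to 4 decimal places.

Γ_L=1.000000, Γ_S=-1.000000; launch V₁=2·75/75=2.000000
k=0 src: V=2.0000
k=1 load: inc=2.000000, refl=2.000000·1.000000=2.0000; V=0.000000+2.000000+2.000000=4.0000
k=2 src: inc=2.000000, refl=2.000000·-1.000000=-2.0000; V=2.000000+2.000000+-2.000000=2.0000
k=3 load: inc=-2.000000, refl=-2.000000·1.000000=-2.0000; V=4.000000+-2.000000+-2.000000=0.0000
k=4 src: inc=-2.000000, refl=-2.000000·-1.000000=2.0000; V=2.000000+-2.000000+2.000000=2.0000
k=5 load: inc=2.000000, refl=2.000000·1.000000=2.0000; V=0.000000+2.000000+2.000000=4.0000
k=6 src: inc=2.000000, refl=2.000000·-1.000000=-2.0000; V=2.000000+2.000000+-2.000000=2.0000
k=7 load: inc=-2.000000, refl=-2.000000·1.000000=-2.0000; V=4.000000+-2.000000+-2.000000=0.0000
k=8 src: inc=-2.000000, refl=-2.000000·-1.000000=2.0000; V=2.000000+-2.000000+2.000000=2.0000
k=9 load: inc=2.000000, refl=2.000000·1.000000=2.0000; V=0.000000+2.000000+2.000000=4.0000
k=10 src: inc=2.000000, refl=2.000000·-1.000000=-2.0000; V=2.000000+2.000000+-2.000000=2.0000

0 0 source 2.0000
1 2 load 4.0000
2 4 source 2.0000
3 6 load 0.0000
4 8 source 2.0000
5 10 load 4.0000
6 12 source 2.0000
7 14 load 0.0000
8 16 source 2.0000
9 18 load 4.0000
10 20 source 2.0000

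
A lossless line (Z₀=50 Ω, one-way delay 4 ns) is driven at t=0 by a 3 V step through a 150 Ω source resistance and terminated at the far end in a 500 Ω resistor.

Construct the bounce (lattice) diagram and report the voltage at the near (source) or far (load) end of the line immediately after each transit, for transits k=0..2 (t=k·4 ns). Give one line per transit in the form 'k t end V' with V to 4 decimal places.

0 0 source 0.7500
1 4 load 1.3636
2 8 source 1.6705

Γ_L=0.818182, Γ_S=0.500000; launch V₁=3·50/200=0.750000
k=0 src: V=0.7500
k=1 load: inc=0.750000, refl=0.750000·0.818182=0.6136; V=0.000000+0.750000+0.613636=1.3636
k=2 src: inc=0.613636, refl=0.613636·0.500000=0.3068; V=0.750000+0.613636+0.306818=1.6705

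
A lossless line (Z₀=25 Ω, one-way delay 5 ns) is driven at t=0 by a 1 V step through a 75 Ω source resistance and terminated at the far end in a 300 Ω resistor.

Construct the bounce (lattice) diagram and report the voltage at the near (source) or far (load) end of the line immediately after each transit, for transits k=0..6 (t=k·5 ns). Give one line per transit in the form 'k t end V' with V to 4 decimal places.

Γ_L=0.846154, Γ_S=0.500000; launch V₁=1·25/100=0.250000
k=0 src: V=0.2500
k=1 load: inc=0.250000, refl=0.250000·0.846154=0.2115; V=0.000000+0.250000+0.211538=0.4615
k=2 src: inc=0.211538, refl=0.211538·0.500000=0.1058; V=0.250000+0.211538+0.105769=0.5673
k=3 load: inc=0.105769, refl=0.105769·0.846154=0.0895; V=0.461538+0.105769+0.089497=0.6568
k=4 src: inc=0.089497, refl=0.089497·0.500000=0.0447; V=0.567308+0.089497+0.044749=0.7016
k=5 load: inc=0.044749, refl=0.044749·0.846154=0.0379; V=0.656805+0.044749+0.037864=0.7394
k=6 src: inc=0.037864, refl=0.037864·0.500000=0.0189; V=0.701553+0.037864+0.018932=0.7583

0 0 source 0.2500
1 5 load 0.4615
2 10 source 0.5673
3 15 load 0.6568
4 20 source 0.7016
5 25 load 0.7394
6 30 source 0.7583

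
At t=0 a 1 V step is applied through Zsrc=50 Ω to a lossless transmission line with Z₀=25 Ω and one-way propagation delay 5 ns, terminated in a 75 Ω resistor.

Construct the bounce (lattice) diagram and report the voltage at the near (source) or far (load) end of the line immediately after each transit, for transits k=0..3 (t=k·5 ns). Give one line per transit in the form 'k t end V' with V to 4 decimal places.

0 0 source 0.3333
1 5 load 0.5000
2 10 source 0.5556
3 15 load 0.5833

Γ_L=0.500000, Γ_S=0.333333; launch V₁=1·25/75=0.333333
k=0 src: V=0.3333
k=1 load: inc=0.333333, refl=0.333333·0.500000=0.1667; V=0.000000+0.333333+0.166667=0.5000
k=2 src: inc=0.166667, refl=0.166667·0.333333=0.0556; V=0.333333+0.166667+0.055556=0.5556
k=3 load: inc=0.055556, refl=0.055556·0.500000=0.0278; V=0.500000+0.055556+0.027778=0.5833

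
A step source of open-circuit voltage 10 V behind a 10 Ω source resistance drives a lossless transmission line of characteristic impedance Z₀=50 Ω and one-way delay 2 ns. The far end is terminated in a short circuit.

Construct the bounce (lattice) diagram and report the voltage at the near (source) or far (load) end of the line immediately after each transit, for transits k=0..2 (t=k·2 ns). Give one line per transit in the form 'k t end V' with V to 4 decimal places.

Γ_L=-1.000000, Γ_S=-0.666667; launch V₁=10·50/60=8.333333
k=0 src: V=8.3333
k=1 load: inc=8.333333, refl=8.333333·-1.000000=-8.3333; V=0.000000+8.333333+-8.333333=0.0000
k=2 src: inc=-8.333333, refl=-8.333333·-0.666667=5.5556; V=8.333333+-8.333333+5.555556=5.5556

0 0 source 8.3333
1 2 load 0.0000
2 4 source 5.5556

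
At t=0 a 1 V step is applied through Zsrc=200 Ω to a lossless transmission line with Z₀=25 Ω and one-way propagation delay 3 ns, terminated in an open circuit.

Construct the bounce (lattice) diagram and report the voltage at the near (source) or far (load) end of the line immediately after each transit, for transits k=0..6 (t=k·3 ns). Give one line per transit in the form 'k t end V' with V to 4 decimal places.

0 0 source 0.1111
1 3 load 0.2222
2 6 source 0.3086
3 9 load 0.3951
4 12 source 0.4623
5 15 load 0.5295
6 18 source 0.5818

Γ_L=1.000000, Γ_S=0.777778; launch V₁=1·25/225=0.111111
k=0 src: V=0.1111
k=1 load: inc=0.111111, refl=0.111111·1.000000=0.1111; V=0.000000+0.111111+0.111111=0.2222
k=2 src: inc=0.111111, refl=0.111111·0.777778=0.0864; V=0.111111+0.111111+0.086420=0.3086
k=3 load: inc=0.086420, refl=0.086420·1.000000=0.0864; V=0.222222+0.086420+0.086420=0.3951
k=4 src: inc=0.086420, refl=0.086420·0.777778=0.0672; V=0.308642+0.086420+0.067215=0.4623
k=5 load: inc=0.067215, refl=0.067215·1.000000=0.0672; V=0.395062+0.067215+0.067215=0.5295
k=6 src: inc=0.067215, refl=0.067215·0.777778=0.0523; V=0.462277+0.067215+0.052279=0.5818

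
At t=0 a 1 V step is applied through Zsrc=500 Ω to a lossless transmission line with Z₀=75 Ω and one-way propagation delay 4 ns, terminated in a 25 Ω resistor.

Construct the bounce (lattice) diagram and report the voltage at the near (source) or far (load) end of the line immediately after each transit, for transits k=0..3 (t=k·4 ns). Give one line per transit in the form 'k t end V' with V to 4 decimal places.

0 0 source 0.1304
1 4 load 0.0652
2 8 source 0.0170
3 12 load 0.0411

Γ_L=-0.500000, Γ_S=0.739130; launch V₁=1·75/575=0.130435
k=0 src: V=0.1304
k=1 load: inc=0.130435, refl=0.130435·-0.500000=-0.0652; V=0.000000+0.130435+-0.065217=0.0652
k=2 src: inc=-0.065217, refl=-0.065217·0.739130=-0.0482; V=0.130435+-0.065217+-0.048204=0.0170
k=3 load: inc=-0.048204, refl=-0.048204·-0.500000=0.0241; V=0.065217+-0.048204+0.024102=0.0411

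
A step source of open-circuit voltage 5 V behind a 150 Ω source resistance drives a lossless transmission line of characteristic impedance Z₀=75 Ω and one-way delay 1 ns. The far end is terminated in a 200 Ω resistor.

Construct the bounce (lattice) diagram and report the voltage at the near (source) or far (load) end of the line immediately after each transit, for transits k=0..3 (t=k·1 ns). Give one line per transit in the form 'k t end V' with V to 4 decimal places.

Γ_L=0.454545, Γ_S=0.333333; launch V₁=5·75/225=1.666667
k=0 src: V=1.6667
k=1 load: inc=1.666667, refl=1.666667·0.454545=0.7576; V=0.000000+1.666667+0.757576=2.4242
k=2 src: inc=0.757576, refl=0.757576·0.333333=0.2525; V=1.666667+0.757576+0.252525=2.6768
k=3 load: inc=0.252525, refl=0.252525·0.454545=0.1148; V=2.424242+0.252525+0.114784=2.7916

0 0 source 1.6667
1 1 load 2.4242
2 2 source 2.6768
3 3 load 2.7916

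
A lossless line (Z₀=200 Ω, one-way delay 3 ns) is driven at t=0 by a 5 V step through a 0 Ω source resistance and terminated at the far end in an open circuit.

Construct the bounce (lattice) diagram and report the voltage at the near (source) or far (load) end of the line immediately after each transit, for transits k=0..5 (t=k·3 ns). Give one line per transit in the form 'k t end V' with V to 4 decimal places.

0 0 source 5.0000
1 3 load 10.0000
2 6 source 5.0000
3 9 load 0.0000
4 12 source 5.0000
5 15 load 10.0000

Γ_L=1.000000, Γ_S=-1.000000; launch V₁=5·200/200=5.000000
k=0 src: V=5.0000
k=1 load: inc=5.000000, refl=5.000000·1.000000=5.0000; V=0.000000+5.000000+5.000000=10.0000
k=2 src: inc=5.000000, refl=5.000000·-1.000000=-5.0000; V=5.000000+5.000000+-5.000000=5.0000
k=3 load: inc=-5.000000, refl=-5.000000·1.000000=-5.0000; V=10.000000+-5.000000+-5.000000=0.0000
k=4 src: inc=-5.000000, refl=-5.000000·-1.000000=5.0000; V=5.000000+-5.000000+5.000000=5.0000
k=5 load: inc=5.000000, refl=5.000000·1.000000=5.0000; V=0.000000+5.000000+5.000000=10.0000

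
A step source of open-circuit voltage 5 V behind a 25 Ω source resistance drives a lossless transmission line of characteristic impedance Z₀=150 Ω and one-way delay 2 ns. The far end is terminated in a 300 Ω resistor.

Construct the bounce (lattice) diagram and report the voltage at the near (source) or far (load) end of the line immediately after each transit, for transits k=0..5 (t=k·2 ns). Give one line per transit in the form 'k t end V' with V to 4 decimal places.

0 0 source 4.2857
1 2 load 5.7143
2 4 source 4.6939
3 6 load 4.3537
4 8 source 4.5967
5 10 load 4.6777

Γ_L=0.333333, Γ_S=-0.714286; launch V₁=5·150/175=4.285714
k=0 src: V=4.2857
k=1 load: inc=4.285714, refl=4.285714·0.333333=1.4286; V=0.000000+4.285714+1.428571=5.7143
k=2 src: inc=1.428571, refl=1.428571·-0.714286=-1.0204; V=4.285714+1.428571+-1.020408=4.6939
k=3 load: inc=-1.020408, refl=-1.020408·0.333333=-0.3401; V=5.714286+-1.020408+-0.340136=4.3537
k=4 src: inc=-0.340136, refl=-0.340136·-0.714286=0.2430; V=4.693878+-0.340136+0.242954=4.5967
k=5 load: inc=0.242954, refl=0.242954·0.333333=0.0810; V=4.353741+0.242954+0.080985=4.6777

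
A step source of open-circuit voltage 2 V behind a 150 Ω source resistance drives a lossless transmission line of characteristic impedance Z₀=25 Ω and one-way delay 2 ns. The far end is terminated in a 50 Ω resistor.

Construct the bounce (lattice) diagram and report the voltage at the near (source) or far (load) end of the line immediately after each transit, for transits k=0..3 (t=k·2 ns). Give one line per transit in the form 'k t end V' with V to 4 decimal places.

Γ_L=0.333333, Γ_S=0.714286; launch V₁=2·25/175=0.285714
k=0 src: V=0.2857
k=1 load: inc=0.285714, refl=0.285714·0.333333=0.0952; V=0.000000+0.285714+0.095238=0.3810
k=2 src: inc=0.095238, refl=0.095238·0.714286=0.0680; V=0.285714+0.095238+0.068027=0.4490
k=3 load: inc=0.068027, refl=0.068027·0.333333=0.0227; V=0.380952+0.068027+0.022676=0.4717

0 0 source 0.2857
1 2 load 0.3810
2 4 source 0.4490
3 6 load 0.4717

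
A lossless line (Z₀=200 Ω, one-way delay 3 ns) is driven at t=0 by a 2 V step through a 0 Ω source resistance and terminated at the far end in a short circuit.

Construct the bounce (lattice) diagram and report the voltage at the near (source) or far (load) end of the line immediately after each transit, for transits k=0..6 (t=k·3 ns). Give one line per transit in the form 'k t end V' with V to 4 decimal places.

Γ_L=-1.000000, Γ_S=-1.000000; launch V₁=2·200/200=2.000000
k=0 src: V=2.0000
k=1 load: inc=2.000000, refl=2.000000·-1.000000=-2.0000; V=0.000000+2.000000+-2.000000=0.0000
k=2 src: inc=-2.000000, refl=-2.000000·-1.000000=2.0000; V=2.000000+-2.000000+2.000000=2.0000
k=3 load: inc=2.000000, refl=2.000000·-1.000000=-2.0000; V=0.000000+2.000000+-2.000000=0.0000
k=4 src: inc=-2.000000, refl=-2.000000·-1.000000=2.0000; V=2.000000+-2.000000+2.000000=2.0000
k=5 load: inc=2.000000, refl=2.000000·-1.000000=-2.0000; V=0.000000+2.000000+-2.000000=0.0000
k=6 src: inc=-2.000000, refl=-2.000000·-1.000000=2.0000; V=2.000000+-2.000000+2.000000=2.0000

0 0 source 2.0000
1 3 load 0.0000
2 6 source 2.0000
3 9 load 0.0000
4 12 source 2.0000
5 15 load 0.0000
6 18 source 2.0000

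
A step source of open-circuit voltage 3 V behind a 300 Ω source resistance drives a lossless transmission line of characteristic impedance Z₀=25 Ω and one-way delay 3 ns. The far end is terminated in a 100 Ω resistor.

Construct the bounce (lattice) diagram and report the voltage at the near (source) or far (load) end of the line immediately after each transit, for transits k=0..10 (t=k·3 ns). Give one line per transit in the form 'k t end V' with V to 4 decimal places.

Γ_L=0.600000, Γ_S=0.846154; launch V₁=3·25/325=0.230769
k=0 src: V=0.2308
k=1 load: inc=0.230769, refl=0.230769·0.600000=0.1385; V=0.000000+0.230769+0.138462=0.3692
k=2 src: inc=0.138462, refl=0.138462·0.846154=0.1172; V=0.230769+0.138462+0.117160=0.4864
k=3 load: inc=0.117160, refl=0.117160·0.600000=0.0703; V=0.369231+0.117160+0.070296=0.5567
k=4 src: inc=0.070296, refl=0.070296·0.846154=0.0595; V=0.486391+0.070296+0.059481=0.6162
k=5 load: inc=0.059481, refl=0.059481·0.600000=0.0357; V=0.556686+0.059481+0.035689=0.6519
k=6 src: inc=0.035689, refl=0.035689·0.846154=0.0302; V=0.616168+0.035689+0.030198=0.6821
k=7 load: inc=0.030198, refl=0.030198·0.600000=0.0181; V=0.651856+0.030198+0.018119=0.7002
k=8 src: inc=0.018119, refl=0.018119·0.846154=0.0153; V=0.682054+0.018119+0.015331=0.7155
k=9 load: inc=0.015331, refl=0.015331·0.600000=0.0092; V=0.700173+0.015331+0.009199=0.7247
k=10 src: inc=0.009199, refl=0.009199·0.846154=0.0078; V=0.715504+0.009199+0.007784=0.7325

0 0 source 0.2308
1 3 load 0.3692
2 6 source 0.4864
3 9 load 0.5567
4 12 source 0.6162
5 15 load 0.6519
6 18 source 0.6821
7 21 load 0.7002
8 24 source 0.7155
9 27 load 0.7247
10 30 source 0.7325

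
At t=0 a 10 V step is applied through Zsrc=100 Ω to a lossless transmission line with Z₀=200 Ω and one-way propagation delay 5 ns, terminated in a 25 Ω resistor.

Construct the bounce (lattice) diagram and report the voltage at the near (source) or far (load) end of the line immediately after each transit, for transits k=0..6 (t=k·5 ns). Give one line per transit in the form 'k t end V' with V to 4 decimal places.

0 0 source 6.6667
1 5 load 1.4815
2 10 source 3.2099
3 15 load 1.8656
4 20 source 2.3137
5 25 load 1.9651
6 30 source 2.0813

Γ_L=-0.777778, Γ_S=-0.333333; launch V₁=10·200/300=6.666667
k=0 src: V=6.6667
k=1 load: inc=6.666667, refl=6.666667·-0.777778=-5.1852; V=0.000000+6.666667+-5.185185=1.4815
k=2 src: inc=-5.185185, refl=-5.185185·-0.333333=1.7284; V=6.666667+-5.185185+1.728395=3.2099
k=3 load: inc=1.728395, refl=1.728395·-0.777778=-1.3443; V=1.481481+1.728395+-1.344307=1.8656
k=4 src: inc=-1.344307, refl=-1.344307·-0.333333=0.4481; V=3.209877+-1.344307+0.448102=2.3137
k=5 load: inc=0.448102, refl=0.448102·-0.777778=-0.3485; V=1.865569+0.448102+-0.348524=1.9651
k=6 src: inc=-0.348524, refl=-0.348524·-0.333333=0.1162; V=2.313672+-0.348524+0.116175=2.0813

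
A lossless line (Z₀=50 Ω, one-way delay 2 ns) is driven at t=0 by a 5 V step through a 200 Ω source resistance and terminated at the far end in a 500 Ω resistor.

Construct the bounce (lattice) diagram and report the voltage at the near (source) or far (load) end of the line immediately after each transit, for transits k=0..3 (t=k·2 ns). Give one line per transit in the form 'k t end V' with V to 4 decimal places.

0 0 source 1.0000
1 2 load 1.8182
2 4 source 2.3091
3 6 load 2.7107

Γ_L=0.818182, Γ_S=0.600000; launch V₁=5·50/250=1.000000
k=0 src: V=1.0000
k=1 load: inc=1.000000, refl=1.000000·0.818182=0.8182; V=0.000000+1.000000+0.818182=1.8182
k=2 src: inc=0.818182, refl=0.818182·0.600000=0.4909; V=1.000000+0.818182+0.490909=2.3091
k=3 load: inc=0.490909, refl=0.490909·0.818182=0.4017; V=1.818182+0.490909+0.401653=2.7107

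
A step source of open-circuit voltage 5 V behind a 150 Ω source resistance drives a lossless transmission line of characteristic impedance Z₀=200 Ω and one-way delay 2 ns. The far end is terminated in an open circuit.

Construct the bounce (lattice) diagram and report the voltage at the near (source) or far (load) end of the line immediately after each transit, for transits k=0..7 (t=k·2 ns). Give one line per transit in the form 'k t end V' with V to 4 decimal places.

Γ_L=1.000000, Γ_S=-0.142857; launch V₁=5·200/350=2.857143
k=0 src: V=2.8571
k=1 load: inc=2.857143, refl=2.857143·1.000000=2.8571; V=0.000000+2.857143+2.857143=5.7143
k=2 src: inc=2.857143, refl=2.857143·-0.142857=-0.4082; V=2.857143+2.857143+-0.408163=5.3061
k=3 load: inc=-0.408163, refl=-0.408163·1.000000=-0.4082; V=5.714286+-0.408163+-0.408163=4.8980
k=4 src: inc=-0.408163, refl=-0.408163·-0.142857=0.0583; V=5.306122+-0.408163+0.058309=4.9563
k=5 load: inc=0.058309, refl=0.058309·1.000000=0.0583; V=4.897959+0.058309+0.058309=5.0146
k=6 src: inc=0.058309, refl=0.058309·-0.142857=-0.0083; V=4.956268+0.058309+-0.008330=5.0062
k=7 load: inc=-0.008330, refl=-0.008330·1.000000=-0.0083; V=5.014577+-0.008330+-0.008330=4.9979

0 0 source 2.8571
1 2 load 5.7143
2 4 source 5.3061
3 6 load 4.8980
4 8 source 4.9563
5 10 load 5.0146
6 12 source 5.0062
7 14 load 4.9979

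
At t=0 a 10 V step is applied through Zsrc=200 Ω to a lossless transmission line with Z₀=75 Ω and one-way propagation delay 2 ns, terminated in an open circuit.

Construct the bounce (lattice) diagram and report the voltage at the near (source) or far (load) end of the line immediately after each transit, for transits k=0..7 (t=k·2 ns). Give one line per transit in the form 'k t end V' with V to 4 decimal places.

0 0 source 2.7273
1 2 load 5.4545
2 4 source 6.6942
3 6 load 7.9339
4 8 source 8.4974
5 10 load 9.0609
6 12 source 9.3170
7 14 load 9.5731

Γ_L=1.000000, Γ_S=0.454545; launch V₁=10·75/275=2.727273
k=0 src: V=2.7273
k=1 load: inc=2.727273, refl=2.727273·1.000000=2.7273; V=0.000000+2.727273+2.727273=5.4545
k=2 src: inc=2.727273, refl=2.727273·0.454545=1.2397; V=2.727273+2.727273+1.239669=6.6942
k=3 load: inc=1.239669, refl=1.239669·1.000000=1.2397; V=5.454545+1.239669+1.239669=7.9339
k=4 src: inc=1.239669, refl=1.239669·0.454545=0.5635; V=6.694215+1.239669+0.563486=8.4974
k=5 load: inc=0.563486, refl=0.563486·1.000000=0.5635; V=7.933884+0.563486+0.563486=9.0609
k=6 src: inc=0.563486, refl=0.563486·0.454545=0.2561; V=8.497370+0.563486+0.256130=9.3170
k=7 load: inc=0.256130, refl=0.256130·1.000000=0.2561; V=9.060856+0.256130+0.256130=9.5731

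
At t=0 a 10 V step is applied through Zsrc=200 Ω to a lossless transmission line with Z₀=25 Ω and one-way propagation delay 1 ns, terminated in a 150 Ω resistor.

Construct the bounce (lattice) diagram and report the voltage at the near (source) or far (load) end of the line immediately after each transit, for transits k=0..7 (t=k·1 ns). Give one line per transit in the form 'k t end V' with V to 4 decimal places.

0 0 source 1.1111
1 1 load 1.9048
2 2 source 2.5220
3 3 load 2.9630
4 4 source 3.3059
5 5 load 3.5509
6 6 source 3.7414
7 7 load 3.8775

Γ_L=0.714286, Γ_S=0.777778; launch V₁=10·25/225=1.111111
k=0 src: V=1.1111
k=1 load: inc=1.111111, refl=1.111111·0.714286=0.7937; V=0.000000+1.111111+0.793651=1.9048
k=2 src: inc=0.793651, refl=0.793651·0.777778=0.6173; V=1.111111+0.793651+0.617284=2.5220
k=3 load: inc=0.617284, refl=0.617284·0.714286=0.4409; V=1.904762+0.617284+0.440917=2.9630
k=4 src: inc=0.440917, refl=0.440917·0.777778=0.3429; V=2.522046+0.440917+0.342936=3.3059
k=5 load: inc=0.342936, refl=0.342936·0.714286=0.2450; V=2.962963+0.342936+0.244954=3.5509
k=6 src: inc=0.244954, refl=0.244954·0.777778=0.1905; V=3.305898+0.244954+0.190520=3.7414
k=7 load: inc=0.190520, refl=0.190520·0.714286=0.1361; V=3.550852+0.190520+0.136086=3.8775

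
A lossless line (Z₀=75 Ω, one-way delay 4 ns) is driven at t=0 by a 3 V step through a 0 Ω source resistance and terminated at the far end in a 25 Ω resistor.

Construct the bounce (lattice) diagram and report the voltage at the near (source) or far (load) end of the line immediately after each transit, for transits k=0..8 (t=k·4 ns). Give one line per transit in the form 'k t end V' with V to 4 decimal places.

Γ_L=-0.500000, Γ_S=-1.000000; launch V₁=3·75/75=3.000000
k=0 src: V=3.0000
k=1 load: inc=3.000000, refl=3.000000·-0.500000=-1.5000; V=0.000000+3.000000+-1.500000=1.5000
k=2 src: inc=-1.500000, refl=-1.500000·-1.000000=1.5000; V=3.000000+-1.500000+1.500000=3.0000
k=3 load: inc=1.500000, refl=1.500000·-0.500000=-0.7500; V=1.500000+1.500000+-0.750000=2.2500
k=4 src: inc=-0.750000, refl=-0.750000·-1.000000=0.7500; V=3.000000+-0.750000+0.750000=3.0000
k=5 load: inc=0.750000, refl=0.750000·-0.500000=-0.3750; V=2.250000+0.750000+-0.375000=2.6250
k=6 src: inc=-0.375000, refl=-0.375000·-1.000000=0.3750; V=3.000000+-0.375000+0.375000=3.0000
k=7 load: inc=0.375000, refl=0.375000·-0.500000=-0.1875; V=2.625000+0.375000+-0.187500=2.8125
k=8 src: inc=-0.187500, refl=-0.187500·-1.000000=0.1875; V=3.000000+-0.187500+0.187500=3.0000

0 0 source 3.0000
1 4 load 1.5000
2 8 source 3.0000
3 12 load 2.2500
4 16 source 3.0000
5 20 load 2.6250
6 24 source 3.0000
7 28 load 2.8125
8 32 source 3.0000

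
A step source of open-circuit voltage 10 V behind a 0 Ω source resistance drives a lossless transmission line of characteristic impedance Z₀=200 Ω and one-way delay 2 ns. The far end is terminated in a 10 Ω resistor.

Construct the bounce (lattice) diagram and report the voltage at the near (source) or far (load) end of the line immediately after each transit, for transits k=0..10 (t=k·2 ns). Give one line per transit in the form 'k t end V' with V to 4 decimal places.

Γ_L=-0.904762, Γ_S=-1.000000; launch V₁=10·200/200=10.000000
k=0 src: V=10.0000
k=1 load: inc=10.000000, refl=10.000000·-0.904762=-9.0476; V=0.000000+10.000000+-9.047619=0.9524
k=2 src: inc=-9.047619, refl=-9.047619·-1.000000=9.0476; V=10.000000+-9.047619+9.047619=10.0000
k=3 load: inc=9.047619, refl=9.047619·-0.904762=-8.1859; V=0.952381+9.047619+-8.185941=1.8141
k=4 src: inc=-8.185941, refl=-8.185941·-1.000000=8.1859; V=10.000000+-8.185941+8.185941=10.0000
k=5 load: inc=8.185941, refl=8.185941·-0.904762=-7.4063; V=1.814059+8.185941+-7.406328=2.5937
k=6 src: inc=-7.406328, refl=-7.406328·-1.000000=7.4063; V=10.000000+-7.406328+7.406328=10.0000
k=7 load: inc=7.406328, refl=7.406328·-0.904762=-6.7010; V=2.593672+7.406328+-6.700963=3.2990
k=8 src: inc=-6.700963, refl=-6.700963·-1.000000=6.7010; V=10.000000+-6.700963+6.700963=10.0000
k=9 load: inc=6.700963, refl=6.700963·-0.904762=-6.0628; V=3.299037+6.700963+-6.062776=3.9372
k=10 src: inc=-6.062776, refl=-6.062776·-1.000000=6.0628; V=10.000000+-6.062776+6.062776=10.0000

0 0 source 10.0000
1 2 load 0.9524
2 4 source 10.0000
3 6 load 1.8141
4 8 source 10.0000
5 10 load 2.5937
6 12 source 10.0000
7 14 load 3.2990
8 16 source 10.0000
9 18 load 3.9372
10 20 source 10.0000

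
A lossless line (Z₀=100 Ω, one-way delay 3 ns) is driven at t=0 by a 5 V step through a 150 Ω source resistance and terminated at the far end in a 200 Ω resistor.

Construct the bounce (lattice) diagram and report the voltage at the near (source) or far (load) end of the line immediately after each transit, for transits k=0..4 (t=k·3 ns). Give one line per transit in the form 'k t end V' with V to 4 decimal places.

0 0 source 2.0000
1 3 load 2.6667
2 6 source 2.8000
3 9 load 2.8444
4 12 source 2.8533

Γ_L=0.333333, Γ_S=0.200000; launch V₁=5·100/250=2.000000
k=0 src: V=2.0000
k=1 load: inc=2.000000, refl=2.000000·0.333333=0.6667; V=0.000000+2.000000+0.666667=2.6667
k=2 src: inc=0.666667, refl=0.666667·0.200000=0.1333; V=2.000000+0.666667+0.133333=2.8000
k=3 load: inc=0.133333, refl=0.133333·0.333333=0.0444; V=2.666667+0.133333+0.044444=2.8444
k=4 src: inc=0.044444, refl=0.044444·0.200000=0.0089; V=2.800000+0.044444+0.008889=2.8533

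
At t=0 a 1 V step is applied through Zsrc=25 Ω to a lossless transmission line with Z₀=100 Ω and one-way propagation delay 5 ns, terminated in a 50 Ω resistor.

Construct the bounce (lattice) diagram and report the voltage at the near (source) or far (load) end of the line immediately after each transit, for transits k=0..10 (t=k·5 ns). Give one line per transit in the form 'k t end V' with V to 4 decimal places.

0 0 source 0.8000
1 5 load 0.5333
2 10 source 0.6933
3 15 load 0.6400
4 20 source 0.6720
5 25 load 0.6613
6 30 source 0.6677
7 35 load 0.6656
8 40 source 0.6669
9 45 load 0.6665
10 50 source 0.6667

Γ_L=-0.333333, Γ_S=-0.600000; launch V₁=1·100/125=0.800000
k=0 src: V=0.8000
k=1 load: inc=0.800000, refl=0.800000·-0.333333=-0.2667; V=0.000000+0.800000+-0.266667=0.5333
k=2 src: inc=-0.266667, refl=-0.266667·-0.600000=0.1600; V=0.800000+-0.266667+0.160000=0.6933
k=3 load: inc=0.160000, refl=0.160000·-0.333333=-0.0533; V=0.533333+0.160000+-0.053333=0.6400
k=4 src: inc=-0.053333, refl=-0.053333·-0.600000=0.0320; V=0.693333+-0.053333+0.032000=0.6720
k=5 load: inc=0.032000, refl=0.032000·-0.333333=-0.0107; V=0.640000+0.032000+-0.010667=0.6613
k=6 src: inc=-0.010667, refl=-0.010667·-0.600000=0.0064; V=0.672000+-0.010667+0.006400=0.6677
k=7 load: inc=0.006400, refl=0.006400·-0.333333=-0.0021; V=0.661333+0.006400+-0.002133=0.6656
k=8 src: inc=-0.002133, refl=-0.002133·-0.600000=0.0013; V=0.667733+-0.002133+0.001280=0.6669
k=9 load: inc=0.001280, refl=0.001280·-0.333333=-0.0004; V=0.665600+0.001280+-0.000427=0.6665
k=10 src: inc=-0.000427, refl=-0.000427·-0.600000=0.0003; V=0.666880+-0.000427+0.000256=0.6667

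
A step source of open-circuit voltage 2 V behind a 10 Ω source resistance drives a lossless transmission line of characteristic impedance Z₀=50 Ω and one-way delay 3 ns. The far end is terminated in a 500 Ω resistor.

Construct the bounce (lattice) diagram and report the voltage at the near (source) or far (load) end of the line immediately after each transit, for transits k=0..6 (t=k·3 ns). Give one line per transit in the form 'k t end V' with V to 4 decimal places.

Γ_L=0.818182, Γ_S=-0.666667; launch V₁=2·50/60=1.666667
k=0 src: V=1.6667
k=1 load: inc=1.666667, refl=1.666667·0.818182=1.3636; V=0.000000+1.666667+1.363636=3.0303
k=2 src: inc=1.363636, refl=1.363636·-0.666667=-0.9091; V=1.666667+1.363636+-0.909091=2.1212
k=3 load: inc=-0.909091, refl=-0.909091·0.818182=-0.7438; V=3.030303+-0.909091+-0.743802=1.3774
k=4 src: inc=-0.743802, refl=-0.743802·-0.666667=0.4959; V=2.121212+-0.743802+0.495868=1.8733
k=5 load: inc=0.495868, refl=0.495868·0.818182=0.4057; V=1.377410+0.495868+0.405710=2.2790
k=6 src: inc=0.405710, refl=0.405710·-0.666667=-0.2705; V=1.873278+0.405710+-0.270473=2.0085

0 0 source 1.6667
1 3 load 3.0303
2 6 source 2.1212
3 9 load 1.3774
4 12 source 1.8733
5 15 load 2.2790
6 18 source 2.0085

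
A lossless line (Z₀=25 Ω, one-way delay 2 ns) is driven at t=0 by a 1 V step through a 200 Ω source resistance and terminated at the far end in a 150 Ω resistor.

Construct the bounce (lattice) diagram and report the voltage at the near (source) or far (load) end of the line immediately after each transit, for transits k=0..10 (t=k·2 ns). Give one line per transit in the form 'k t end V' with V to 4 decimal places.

0 0 source 0.1111
1 2 load 0.1905
2 4 source 0.2522
3 6 load 0.2963
4 8 source 0.3306
5 10 load 0.3551
6 12 source 0.3741
7 14 load 0.3877
8 16 source 0.3983
9 18 load 0.4059
10 20 source 0.4118

Γ_L=0.714286, Γ_S=0.777778; launch V₁=1·25/225=0.111111
k=0 src: V=0.1111
k=1 load: inc=0.111111, refl=0.111111·0.714286=0.0794; V=0.000000+0.111111+0.079365=0.1905
k=2 src: inc=0.079365, refl=0.079365·0.777778=0.0617; V=0.111111+0.079365+0.061728=0.2522
k=3 load: inc=0.061728, refl=0.061728·0.714286=0.0441; V=0.190476+0.061728+0.044092=0.2963
k=4 src: inc=0.044092, refl=0.044092·0.777778=0.0343; V=0.252205+0.044092+0.034294=0.3306
k=5 load: inc=0.034294, refl=0.034294·0.714286=0.0245; V=0.296296+0.034294+0.024495=0.3551
k=6 src: inc=0.024495, refl=0.024495·0.777778=0.0191; V=0.330590+0.024495+0.019052=0.3741
k=7 load: inc=0.019052, refl=0.019052·0.714286=0.0136; V=0.355085+0.019052+0.013609=0.3877
k=8 src: inc=0.013609, refl=0.013609·0.777778=0.0106; V=0.374137+0.013609+0.010584=0.3983
k=9 load: inc=0.010584, refl=0.010584·0.714286=0.0076; V=0.387746+0.010584+0.007560=0.4059
k=10 src: inc=0.007560, refl=0.007560·0.777778=0.0059; V=0.398330+0.007560+0.005880=0.4118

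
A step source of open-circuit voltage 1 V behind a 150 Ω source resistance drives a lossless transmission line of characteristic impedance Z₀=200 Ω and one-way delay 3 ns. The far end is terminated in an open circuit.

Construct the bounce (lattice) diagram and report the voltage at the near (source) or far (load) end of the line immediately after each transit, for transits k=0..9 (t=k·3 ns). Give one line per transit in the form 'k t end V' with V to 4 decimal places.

Γ_L=1.000000, Γ_S=-0.142857; launch V₁=1·200/350=0.571429
k=0 src: V=0.5714
k=1 load: inc=0.571429, refl=0.571429·1.000000=0.5714; V=0.000000+0.571429+0.571429=1.1429
k=2 src: inc=0.571429, refl=0.571429·-0.142857=-0.0816; V=0.571429+0.571429+-0.081633=1.0612
k=3 load: inc=-0.081633, refl=-0.081633·1.000000=-0.0816; V=1.142857+-0.081633+-0.081633=0.9796
k=4 src: inc=-0.081633, refl=-0.081633·-0.142857=0.0117; V=1.061224+-0.081633+0.011662=0.9913
k=5 load: inc=0.011662, refl=0.011662·1.000000=0.0117; V=0.979592+0.011662+0.011662=1.0029
k=6 src: inc=0.011662, refl=0.011662·-0.142857=-0.0017; V=0.991254+0.011662+-0.001666=1.0012
k=7 load: inc=-0.001666, refl=-0.001666·1.000000=-0.0017; V=1.002915+-0.001666+-0.001666=0.9996
k=8 src: inc=-0.001666, refl=-0.001666·-0.142857=0.0002; V=1.001249+-0.001666+0.000238=0.9998
k=9 load: inc=0.000238, refl=0.000238·1.000000=0.0002; V=0.999584+0.000238+0.000238=1.0001

0 0 source 0.5714
1 3 load 1.1429
2 6 source 1.0612
3 9 load 0.9796
4 12 source 0.9913
5 15 load 1.0029
6 18 source 1.0012
7 21 load 0.9996
8 24 source 0.9998
9 27 load 1.0001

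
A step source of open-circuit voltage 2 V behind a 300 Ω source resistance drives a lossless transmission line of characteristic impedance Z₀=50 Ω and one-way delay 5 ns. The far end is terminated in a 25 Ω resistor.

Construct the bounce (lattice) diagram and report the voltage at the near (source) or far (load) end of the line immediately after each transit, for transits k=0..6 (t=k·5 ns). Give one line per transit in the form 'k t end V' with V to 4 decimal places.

Γ_L=-0.333333, Γ_S=0.714286; launch V₁=2·50/350=0.285714
k=0 src: V=0.2857
k=1 load: inc=0.285714, refl=0.285714·-0.333333=-0.0952; V=0.000000+0.285714+-0.095238=0.1905
k=2 src: inc=-0.095238, refl=-0.095238·0.714286=-0.0680; V=0.285714+-0.095238+-0.068027=0.1224
k=3 load: inc=-0.068027, refl=-0.068027·-0.333333=0.0227; V=0.190476+-0.068027+0.022676=0.1451
k=4 src: inc=0.022676, refl=0.022676·0.714286=0.0162; V=0.122449+0.022676+0.016197=0.1613
k=5 load: inc=0.016197, refl=0.016197·-0.333333=-0.0054; V=0.145125+0.016197+-0.005399=0.1559
k=6 src: inc=-0.005399, refl=-0.005399·0.714286=-0.0039; V=0.161322+-0.005399+-0.003856=0.1521

0 0 source 0.2857
1 5 load 0.1905
2 10 source 0.1224
3 15 load 0.1451
4 20 source 0.1613
5 25 load 0.1559
6 30 source 0.1521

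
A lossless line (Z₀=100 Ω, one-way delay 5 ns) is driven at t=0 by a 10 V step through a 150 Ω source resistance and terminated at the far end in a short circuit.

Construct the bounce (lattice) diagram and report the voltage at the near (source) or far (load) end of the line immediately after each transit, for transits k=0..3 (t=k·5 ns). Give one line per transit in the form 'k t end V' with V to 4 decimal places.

0 0 source 4.0000
1 5 load 0.0000
2 10 source -0.8000
3 15 load 0.0000

Γ_L=-1.000000, Γ_S=0.200000; launch V₁=10·100/250=4.000000
k=0 src: V=4.0000
k=1 load: inc=4.000000, refl=4.000000·-1.000000=-4.0000; V=0.000000+4.000000+-4.000000=0.0000
k=2 src: inc=-4.000000, refl=-4.000000·0.200000=-0.8000; V=4.000000+-4.000000+-0.800000=-0.8000
k=3 load: inc=-0.800000, refl=-0.800000·-1.000000=0.8000; V=0.000000+-0.800000+0.800000=0.0000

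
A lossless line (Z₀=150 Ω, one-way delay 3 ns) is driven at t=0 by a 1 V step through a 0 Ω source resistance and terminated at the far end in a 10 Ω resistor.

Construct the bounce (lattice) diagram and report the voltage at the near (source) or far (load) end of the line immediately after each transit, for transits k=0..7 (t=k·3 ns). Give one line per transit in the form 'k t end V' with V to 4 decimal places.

Γ_L=-0.875000, Γ_S=-1.000000; launch V₁=1·150/150=1.000000
k=0 src: V=1.0000
k=1 load: inc=1.000000, refl=1.000000·-0.875000=-0.8750; V=0.000000+1.000000+-0.875000=0.1250
k=2 src: inc=-0.875000, refl=-0.875000·-1.000000=0.8750; V=1.000000+-0.875000+0.875000=1.0000
k=3 load: inc=0.875000, refl=0.875000·-0.875000=-0.7656; V=0.125000+0.875000+-0.765625=0.2344
k=4 src: inc=-0.765625, refl=-0.765625·-1.000000=0.7656; V=1.000000+-0.765625+0.765625=1.0000
k=5 load: inc=0.765625, refl=0.765625·-0.875000=-0.6699; V=0.234375+0.765625+-0.669922=0.3301
k=6 src: inc=-0.669922, refl=-0.669922·-1.000000=0.6699; V=1.000000+-0.669922+0.669922=1.0000
k=7 load: inc=0.669922, refl=0.669922·-0.875000=-0.5862; V=0.330078+0.669922+-0.586182=0.4138

0 0 source 1.0000
1 3 load 0.1250
2 6 source 1.0000
3 9 load 0.2344
4 12 source 1.0000
5 15 load 0.3301
6 18 source 1.0000
7 21 load 0.4138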